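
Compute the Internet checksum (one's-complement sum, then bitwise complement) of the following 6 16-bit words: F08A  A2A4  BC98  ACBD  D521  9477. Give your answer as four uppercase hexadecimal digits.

One's-complement addition (fold any carry out of bit 15 back into bit 0):
  0xF08A + 0xA2A4 = 0x1932E → wrap carry → 0x932F
  0x932F + 0xBC98 = 0x14FC7 → wrap carry → 0x4FC8
  0x4FC8 + 0xACBD = 0x0FC85
  0xFC85 + 0xD521 = 0x1D1A6 → wrap carry → 0xD1A7
  0xD1A7 + 0x9477 = 0x1661E → wrap carry → 0x661F
One's-complement sum = 0x661F.
Checksum = ~0x661F & 0xFFFF = 0x99E0.

99E0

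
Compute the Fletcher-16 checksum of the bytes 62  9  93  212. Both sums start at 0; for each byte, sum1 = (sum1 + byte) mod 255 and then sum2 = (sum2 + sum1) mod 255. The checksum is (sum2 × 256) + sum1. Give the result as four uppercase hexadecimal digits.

Running sums (mod 255):
  after byte 0 (62): sum1=62, sum2=62
  after byte 1 (9): sum1=71, sum2=133
  after byte 2 (93): sum1=164, sum2=42
  after byte 3 (212): sum1=121, sum2=163
Checksum = sum2·256 + sum1 = 163·256 + 121 = 41849 = 0xA379.

A379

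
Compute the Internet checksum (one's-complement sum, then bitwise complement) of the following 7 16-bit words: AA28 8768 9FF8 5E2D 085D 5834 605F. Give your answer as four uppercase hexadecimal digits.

One's-complement addition (fold any carry out of bit 15 back into bit 0):
  0xAA28 + 0x8768 = 0x13190 → wrap carry → 0x3191
  0x3191 + 0x9FF8 = 0x0D189
  0xD189 + 0x5E2D = 0x12FB6 → wrap carry → 0x2FB7
  0x2FB7 + 0x085D = 0x03814
  0x3814 + 0x5834 = 0x09048
  0x9048 + 0x605F = 0x0F0A7
One's-complement sum = 0xF0A7.
Checksum = ~0xF0A7 & 0xFFFF = 0x0F58.

0F58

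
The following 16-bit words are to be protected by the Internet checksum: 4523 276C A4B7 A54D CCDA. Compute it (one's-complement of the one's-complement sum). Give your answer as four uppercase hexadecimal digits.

7C90

One's-complement addition (fold any carry out of bit 15 back into bit 0):
  0x4523 + 0x276C = 0x06C8F
  0x6C8F + 0xA4B7 = 0x11146 → wrap carry → 0x1147
  0x1147 + 0xA54D = 0x0B694
  0xB694 + 0xCCDA = 0x1836E → wrap carry → 0x836F
One's-complement sum = 0x836F.
Checksum = ~0x836F & 0xFFFF = 0x7C90.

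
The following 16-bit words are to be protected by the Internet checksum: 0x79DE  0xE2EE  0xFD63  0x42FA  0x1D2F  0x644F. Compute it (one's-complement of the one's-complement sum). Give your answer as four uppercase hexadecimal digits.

One's-complement addition (fold any carry out of bit 15 back into bit 0):
  0x79DE + 0xE2EE = 0x15CCC → wrap carry → 0x5CCD
  0x5CCD + 0xFD63 = 0x15A30 → wrap carry → 0x5A31
  0x5A31 + 0x42FA = 0x09D2B
  0x9D2B + 0x1D2F = 0x0BA5A
  0xBA5A + 0x644F = 0x11EA9 → wrap carry → 0x1EAA
One's-complement sum = 0x1EAA.
Checksum = ~0x1EAA & 0xFFFF = 0xE155.

E155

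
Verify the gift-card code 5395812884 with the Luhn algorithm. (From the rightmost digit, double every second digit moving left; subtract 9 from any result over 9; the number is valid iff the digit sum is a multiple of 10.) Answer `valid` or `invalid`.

invalid

From the right, keep odd positions and double even positions (subtract 9 from any doubled value over 9):
  doubled (positions 2,4,...): 7 4 7 9 1 → sum 28
  kept (positions 1,3,...): 4 8 1 5 3 → sum 21
Total = 49.
49 mod 10 = 9, so the number is invalid.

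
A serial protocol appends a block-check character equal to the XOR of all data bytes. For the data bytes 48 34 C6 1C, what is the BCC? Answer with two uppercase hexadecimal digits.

XOR the bytes together:
  start with 0x48
  0x48 ⊕ 0x34 = 0x7C
  0x7C ⊕ 0xC6 = 0xBA
  0xBA ⊕ 0x1C = 0xA6

A6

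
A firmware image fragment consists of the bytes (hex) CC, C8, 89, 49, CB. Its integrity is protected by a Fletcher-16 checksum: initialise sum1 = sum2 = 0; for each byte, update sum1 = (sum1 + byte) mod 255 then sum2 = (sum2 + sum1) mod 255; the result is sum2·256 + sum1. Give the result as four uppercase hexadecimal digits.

Running sums (mod 255):
  after byte 0 (CC): sum1=204, sum2=204
  after byte 1 (C8): sum1=149, sum2=98
  after byte 2 (89): sum1=31, sum2=129
  after byte 3 (49): sum1=104, sum2=233
  after byte 4 (CB): sum1=52, sum2=30
Checksum = sum2·256 + sum1 = 30·256 + 52 = 7732 = 0x1E34.

1E34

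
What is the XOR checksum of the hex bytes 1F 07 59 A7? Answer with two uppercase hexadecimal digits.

E6

XOR the bytes together:
  start with 0x1F
  0x1F ⊕ 0x07 = 0x18
  0x18 ⊕ 0x59 = 0x41
  0x41 ⊕ 0xA7 = 0xE6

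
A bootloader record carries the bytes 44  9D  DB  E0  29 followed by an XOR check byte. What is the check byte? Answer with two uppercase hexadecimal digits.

XOR the bytes together:
  start with 0x44
  0x44 ⊕ 0x9D = 0xD9
  0xD9 ⊕ 0xDB = 0x02
  0x02 ⊕ 0xE0 = 0xE2
  0xE2 ⊕ 0x29 = 0xCB

CB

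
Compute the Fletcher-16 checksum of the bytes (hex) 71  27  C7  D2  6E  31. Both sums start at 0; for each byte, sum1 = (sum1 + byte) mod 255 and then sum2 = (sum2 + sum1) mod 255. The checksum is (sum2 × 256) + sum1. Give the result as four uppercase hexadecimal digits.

Running sums (mod 255):
  after byte 0 (71): sum1=113, sum2=113
  after byte 1 (27): sum1=152, sum2=10
  after byte 2 (C7): sum1=96, sum2=106
  after byte 3 (D2): sum1=51, sum2=157
  after byte 4 (6E): sum1=161, sum2=63
  after byte 5 (31): sum1=210, sum2=18
Checksum = sum2·256 + sum1 = 18·256 + 210 = 4818 = 0x12D2.

12D2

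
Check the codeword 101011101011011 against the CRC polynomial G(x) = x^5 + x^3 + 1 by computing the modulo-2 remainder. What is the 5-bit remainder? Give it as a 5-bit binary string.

Modulo-2 division of 101011101011011 by 101001:
  pos 0: 101011 XOR 101001 = 000010
  pos 4: 101010 XOR 101001 = 000011
  pos 8: 111101 XOR 101001 = 010100
  pos 9: 101001 XOR 101001 = 000000
Remainder = 00000 (zero — the frame passes the CRC check).

00000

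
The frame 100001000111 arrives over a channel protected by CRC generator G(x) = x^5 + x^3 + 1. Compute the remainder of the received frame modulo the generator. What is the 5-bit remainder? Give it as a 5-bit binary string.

11010

Modulo-2 division of 100001000111 by 101001:
  pos 0: 100001 XOR 101001 = 001000
  pos 2: 100000 XOR 101001 = 001001
  pos 4: 100101 XOR 101001 = 001100
  pos 6: 110011 XOR 101001 = 011010
Remainder = 11010 (nonzero — an error is detected).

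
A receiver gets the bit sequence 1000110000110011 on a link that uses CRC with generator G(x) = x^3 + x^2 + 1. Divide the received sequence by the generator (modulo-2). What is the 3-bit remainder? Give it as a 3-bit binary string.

111

Modulo-2 division of 1000110000110011 by 1101:
  pos 0: 1000 XOR 1101 = 0101
  pos 1: 1011 XOR 1101 = 0110
  pos 2: 1101 XOR 1101 = 0000
  pos 10: 1100 XOR 1101 = 0001
Remainder = 111 (nonzero — an error is detected).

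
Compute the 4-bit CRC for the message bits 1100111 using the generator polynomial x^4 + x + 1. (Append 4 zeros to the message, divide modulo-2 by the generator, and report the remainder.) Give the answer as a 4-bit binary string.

Append 4 zeros: 11001110000. Divide by 10011 (XOR where the leading bit is 1):
  pos 0: 11001 XOR 10011 = 01010
  pos 1: 10101 XOR 10011 = 00110
  pos 3: 11010 XOR 10011 = 01001
  pos 4: 10010 XOR 10011 = 00001
Remainder (last 4 bits) = 0100. This is the CRC / FCS.

0100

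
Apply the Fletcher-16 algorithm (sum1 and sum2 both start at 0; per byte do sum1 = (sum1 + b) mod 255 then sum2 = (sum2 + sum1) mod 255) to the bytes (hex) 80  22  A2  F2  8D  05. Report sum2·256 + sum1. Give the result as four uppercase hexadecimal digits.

31CA

Running sums (mod 255):
  after byte 0 (80): sum1=128, sum2=128
  after byte 1 (22): sum1=162, sum2=35
  after byte 2 (A2): sum1=69, sum2=104
  after byte 3 (F2): sum1=56, sum2=160
  after byte 4 (8D): sum1=197, sum2=102
  after byte 5 (05): sum1=202, sum2=49
Checksum = sum2·256 + sum1 = 49·256 + 202 = 12746 = 0x31CA.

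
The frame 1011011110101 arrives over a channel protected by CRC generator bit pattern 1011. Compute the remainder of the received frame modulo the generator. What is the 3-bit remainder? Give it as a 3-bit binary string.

000

Modulo-2 division of 1011011110101 by 1011:
  pos 0: 1011 XOR 1011 = 0000
  pos 5: 1111 XOR 1011 = 0100
  pos 6: 1000 XOR 1011 = 0011
  pos 8: 1110 XOR 1011 = 0101
  pos 9: 1011 XOR 1011 = 0000
Remainder = 000 (zero — the frame passes the CRC check).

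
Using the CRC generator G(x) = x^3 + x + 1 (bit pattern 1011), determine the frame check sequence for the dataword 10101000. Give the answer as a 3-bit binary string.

100

Append 3 zeros: 10101000000. Divide by 1011 (XOR where the leading bit is 1):
  pos 0: 1010 XOR 1011 = 0001
  pos 3: 1100 XOR 1011 = 0111
  pos 4: 1110 XOR 1011 = 0101
  pos 5: 1010 XOR 1011 = 0001
Remainder (last 3 bits) = 100. This is the CRC / FCS.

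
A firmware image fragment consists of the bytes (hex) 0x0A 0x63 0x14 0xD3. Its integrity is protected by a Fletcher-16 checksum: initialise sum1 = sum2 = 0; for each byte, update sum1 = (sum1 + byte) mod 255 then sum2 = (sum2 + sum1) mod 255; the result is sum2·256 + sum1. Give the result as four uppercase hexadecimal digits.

4E55

Running sums (mod 255):
  after byte 0 (0x0A): sum1=10, sum2=10
  after byte 1 (0x63): sum1=109, sum2=119
  after byte 2 (0x14): sum1=129, sum2=248
  after byte 3 (0xD3): sum1=85, sum2=78
Checksum = sum2·256 + sum1 = 78·256 + 85 = 20053 = 0x4E55.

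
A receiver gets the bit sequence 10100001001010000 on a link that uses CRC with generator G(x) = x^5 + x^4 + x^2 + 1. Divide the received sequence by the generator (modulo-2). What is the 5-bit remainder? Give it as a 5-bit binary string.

01110

Modulo-2 division of 10100001001010000 by 110101:
  pos 0: 101000 XOR 110101 = 011101
  pos 1: 111010 XOR 110101 = 001111
  pos 3: 111110 XOR 110101 = 001011
  pos 5: 101101 XOR 110101 = 011000
  pos 6: 110000 XOR 110101 = 000101
  pos 9: 101100 XOR 110101 = 011001
  pos 10: 110010 XOR 110101 = 000111
Remainder = 01110 (nonzero — an error is detected).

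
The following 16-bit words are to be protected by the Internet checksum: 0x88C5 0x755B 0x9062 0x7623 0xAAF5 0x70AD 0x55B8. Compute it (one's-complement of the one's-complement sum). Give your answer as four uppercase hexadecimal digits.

89FD

One's-complement addition (fold any carry out of bit 15 back into bit 0):
  0x88C5 + 0x755B = 0x0FE20
  0xFE20 + 0x9062 = 0x18E82 → wrap carry → 0x8E83
  0x8E83 + 0x7623 = 0x104A6 → wrap carry → 0x04A7
  0x04A7 + 0xAAF5 = 0x0AF9C
  0xAF9C + 0x70AD = 0x12049 → wrap carry → 0x204A
  0x204A + 0x55B8 = 0x07602
One's-complement sum = 0x7602.
Checksum = ~0x7602 & 0xFFFF = 0x89FD.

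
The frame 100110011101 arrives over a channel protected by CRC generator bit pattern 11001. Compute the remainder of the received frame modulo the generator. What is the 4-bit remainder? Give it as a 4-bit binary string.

0000

Modulo-2 division of 100110011101 by 11001:
  pos 0: 10011 XOR 11001 = 01010
  pos 1: 10100 XOR 11001 = 01101
  pos 2: 11010 XOR 11001 = 00011
  pos 5: 11111 XOR 11001 = 00110
  pos 7: 11001 XOR 11001 = 00000
Remainder = 0000 (zero — the frame passes the CRC check).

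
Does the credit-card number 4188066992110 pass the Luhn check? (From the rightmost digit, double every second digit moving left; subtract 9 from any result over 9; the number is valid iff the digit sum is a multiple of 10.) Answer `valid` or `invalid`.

From the right, keep odd positions and double even positions (subtract 9 from any doubled value over 9):
  doubled (positions 2,4,...): 2 4 9 3 7 2 → sum 27
  kept (positions 1,3,...): 0 1 9 6 0 8 4 → sum 28
Total = 55.
55 mod 10 = 5, so the number is invalid.

invalid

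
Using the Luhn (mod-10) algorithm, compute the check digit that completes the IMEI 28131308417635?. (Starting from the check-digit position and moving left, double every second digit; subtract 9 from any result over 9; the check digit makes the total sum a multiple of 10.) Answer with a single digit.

Partial digits right→left: 5 3 6 7 1 4 8 0 3 1 3 1 8 2
Double every second digit counting from the check-digit position (so the 1st, 3rd, 5th, ... of the partial from the right).
  doubled (with −9 where >9): 1 3 2 7 6 6 7 → sum 32
  kept as-is: 3 7 4 0 1 1 2 → sum 18
Total = 32 + 18 = 50.
Check digit = (10 − (50 mod 10)) mod 10 = 0.

0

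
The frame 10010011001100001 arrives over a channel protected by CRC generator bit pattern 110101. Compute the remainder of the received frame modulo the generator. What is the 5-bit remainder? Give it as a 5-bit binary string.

Modulo-2 division of 10010011001100001 by 110101:
  pos 0: 100100 XOR 110101 = 010001
  pos 1: 100011 XOR 110101 = 010110
  pos 2: 101101 XOR 110101 = 011000
  pos 3: 110000 XOR 110101 = 000101
  pos 6: 101011 XOR 110101 = 011110
  pos 7: 111100 XOR 110101 = 001001
  pos 9: 100100 XOR 110101 = 010001
  pos 10: 100010 XOR 110101 = 010111
  pos 11: 101111 XOR 110101 = 011010
Remainder = 11010 (nonzero — an error is detected).

11010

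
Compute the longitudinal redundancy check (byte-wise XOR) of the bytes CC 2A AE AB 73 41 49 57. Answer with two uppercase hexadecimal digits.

CF

XOR the bytes together:
  start with 0xCC
  0xCC ⊕ 0x2A = 0xE6
  0xE6 ⊕ 0xAE = 0x48
  0x48 ⊕ 0xAB = 0xE3
  0xE3 ⊕ 0x73 = 0x90
  0x90 ⊕ 0x41 = 0xD1
  0xD1 ⊕ 0x49 = 0x98
  0x98 ⊕ 0x57 = 0xCF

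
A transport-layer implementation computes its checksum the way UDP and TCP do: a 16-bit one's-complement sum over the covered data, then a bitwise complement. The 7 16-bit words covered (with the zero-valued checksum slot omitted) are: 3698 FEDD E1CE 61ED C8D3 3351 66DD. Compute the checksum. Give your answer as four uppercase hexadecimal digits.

23CB

One's-complement addition (fold any carry out of bit 15 back into bit 0):
  0x3698 + 0xFEDD = 0x13575 → wrap carry → 0x3576
  0x3576 + 0xE1CE = 0x11744 → wrap carry → 0x1745
  0x1745 + 0x61ED = 0x07932
  0x7932 + 0xC8D3 = 0x14205 → wrap carry → 0x4206
  0x4206 + 0x3351 = 0x07557
  0x7557 + 0x66DD = 0x0DC34
One's-complement sum = 0xDC34.
Checksum = ~0xDC34 & 0xFFFF = 0x23CB.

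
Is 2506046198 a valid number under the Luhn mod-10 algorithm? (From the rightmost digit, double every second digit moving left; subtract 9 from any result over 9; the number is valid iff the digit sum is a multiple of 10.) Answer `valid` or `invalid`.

From the right, keep odd positions and double even positions (subtract 9 from any doubled value over 9):
  doubled (positions 2,4,...): 9 3 0 0 4 → sum 16
  kept (positions 1,3,...): 8 1 4 6 5 → sum 24
Total = 40.
40 mod 10 = 0, so the number is valid.

valid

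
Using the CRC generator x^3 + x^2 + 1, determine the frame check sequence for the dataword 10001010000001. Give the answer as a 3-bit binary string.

111

Append 3 zeros: 10001010000001000. Divide by 1101 (XOR where the leading bit is 1):
  pos 0: 1000 XOR 1101 = 0101
  pos 1: 1011 XOR 1101 = 0110
  pos 2: 1100 XOR 1101 = 0001
  pos 5: 1100 XOR 1101 = 0001
  pos 8: 1000 XOR 1101 = 0101
  pos 9: 1010 XOR 1101 = 0111
  pos 10: 1111 XOR 1101 = 0010
  pos 12: 1000 XOR 1101 = 0101
  pos 13: 1010 XOR 1101 = 0111
Remainder (last 3 bits) = 111. This is the CRC / FCS.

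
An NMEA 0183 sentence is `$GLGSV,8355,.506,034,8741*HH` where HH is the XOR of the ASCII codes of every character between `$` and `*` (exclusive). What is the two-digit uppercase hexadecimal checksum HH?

XOR the ASCII codes of the payload characters:
  'G' = 0x47 → acc = 0x47
  'L' = 0x4C → acc = 0x0B
  'G' = 0x47 → acc = 0x4C
  'S' = 0x53 → acc = 0x1F
  'V' = 0x56 → acc = 0x49
  ',' = 0x2C → acc = 0x65
  '8' = 0x38 → acc = 0x5D
  '3' = 0x33 → acc = 0x6E
  '5' = 0x35 → acc = 0x5B
  '5' = 0x35 → acc = 0x6E
  ',' = 0x2C → acc = 0x42
  '.' = 0x2E → acc = 0x6C
  '5' = 0x35 → acc = 0x59
  '0' = 0x30 → acc = 0x69
  '6' = 0x36 → acc = 0x5F
  ',' = 0x2C → acc = 0x73
  '0' = 0x30 → acc = 0x43
  '3' = 0x33 → acc = 0x70
  '4' = 0x34 → acc = 0x44
  ',' = 0x2C → acc = 0x68
  '8' = 0x38 → acc = 0x50
  '7' = 0x37 → acc = 0x67
  '4' = 0x34 → acc = 0x53
  '1' = 0x31 → acc = 0x62
Checksum = 0x62.

62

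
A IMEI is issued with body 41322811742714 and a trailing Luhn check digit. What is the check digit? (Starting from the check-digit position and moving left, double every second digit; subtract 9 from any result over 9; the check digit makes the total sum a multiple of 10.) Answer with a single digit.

4

Partial digits right→left: 4 1 7 2 4 7 1 1 8 2 2 3 1 4
Double every second digit counting from the check-digit position (so the 1st, 3rd, 5th, ... of the partial from the right).
  doubled (with −9 where >9): 8 5 8 2 7 4 2 → sum 36
  kept as-is: 1 2 7 1 2 3 4 → sum 20
Total = 36 + 20 = 56.
Check digit = (10 − (56 mod 10)) mod 10 = 4.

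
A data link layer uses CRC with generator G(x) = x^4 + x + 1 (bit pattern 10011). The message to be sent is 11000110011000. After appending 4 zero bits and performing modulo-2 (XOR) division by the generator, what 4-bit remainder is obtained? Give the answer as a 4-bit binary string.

1001

Append 4 zeros: 110001100110000000. Divide by 10011 (XOR where the leading bit is 1):
  pos 0: 11000 XOR 10011 = 01011
  pos 1: 10111 XOR 10011 = 00100
  pos 3: 10010 XOR 10011 = 00001
  pos 7: 10110 XOR 10011 = 00101
  pos 9: 10100 XOR 10011 = 00111
  pos 11: 11100 XOR 10011 = 01111
  pos 12: 11110 XOR 10011 = 01101
  pos 13: 11010 XOR 10011 = 01001
Remainder (last 4 bits) = 1001. This is the CRC / FCS.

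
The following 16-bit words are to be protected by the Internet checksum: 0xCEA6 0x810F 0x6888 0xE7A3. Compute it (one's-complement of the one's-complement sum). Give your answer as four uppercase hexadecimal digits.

601D

One's-complement addition (fold any carry out of bit 15 back into bit 0):
  0xCEA6 + 0x810F = 0x14FB5 → wrap carry → 0x4FB6
  0x4FB6 + 0x6888 = 0x0B83E
  0xB83E + 0xE7A3 = 0x19FE1 → wrap carry → 0x9FE2
One's-complement sum = 0x9FE2.
Checksum = ~0x9FE2 & 0xFFFF = 0x601D.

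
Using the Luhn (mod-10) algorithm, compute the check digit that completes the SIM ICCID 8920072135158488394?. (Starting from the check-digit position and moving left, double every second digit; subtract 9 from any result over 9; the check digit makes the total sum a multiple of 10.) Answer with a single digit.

Partial digits right→left: 4 9 3 8 8 4 8 5 1 5 3 1 2 7 0 0 2 9 8
Double every second digit counting from the check-digit position (so the 1st, 3rd, 5th, ... of the partial from the right).
  doubled (with −9 where >9): 8 6 7 7 2 6 4 0 4 7 → sum 51
  kept as-is: 9 8 4 5 5 1 7 0 9 → sum 48
Total = 51 + 48 = 99.
Check digit = (10 − (99 mod 10)) mod 10 = 1.

1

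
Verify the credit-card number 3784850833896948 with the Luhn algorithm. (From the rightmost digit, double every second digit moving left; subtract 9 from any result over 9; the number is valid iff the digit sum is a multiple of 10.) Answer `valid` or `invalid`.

From the right, keep odd positions and double even positions (subtract 9 from any doubled value over 9):
  doubled (positions 2,4,...): 8 3 7 6 0 7 7 6 → sum 44
  kept (positions 1,3,...): 8 9 9 3 8 5 4 7 → sum 53
Total = 97.
97 mod 10 = 7, so the number is invalid.

invalid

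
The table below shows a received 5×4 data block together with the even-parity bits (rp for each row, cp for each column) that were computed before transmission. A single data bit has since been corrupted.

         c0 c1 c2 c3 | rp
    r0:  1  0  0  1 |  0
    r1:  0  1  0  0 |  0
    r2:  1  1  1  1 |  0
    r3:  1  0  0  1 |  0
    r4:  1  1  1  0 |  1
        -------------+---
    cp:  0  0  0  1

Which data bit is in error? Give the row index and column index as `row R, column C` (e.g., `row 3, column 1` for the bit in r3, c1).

row 1, column 1

Recompute each row's even parity and compare to rp:
  r0: data parity 0, sent rp 0 → ok
  r1: data parity 1, sent rp 0 → mismatch
  r2: data parity 0, sent rp 0 → ok
  r3: data parity 0, sent rp 0 → ok
  r4: data parity 1, sent rp 1 → ok
Recompute each column's even parity and compare to cp:
  c0: data parity 0, sent cp 0 → ok
  c1: data parity 1, sent cp 0 → mismatch
  c2: data parity 0, sent cp 0 → ok
  c3: data parity 1, sent cp 1 → ok
Exactly one row (r1) and one column (c1) fail → the flipped bit is at their intersection.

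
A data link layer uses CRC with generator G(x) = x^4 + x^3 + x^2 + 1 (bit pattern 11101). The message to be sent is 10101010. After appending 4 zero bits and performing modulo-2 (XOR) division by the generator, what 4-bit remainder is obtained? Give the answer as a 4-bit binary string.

1111

Append 4 zeros: 101010100000. Divide by 11101 (XOR where the leading bit is 1):
  pos 0: 10101 XOR 11101 = 01000
  pos 1: 10000 XOR 11101 = 01101
  pos 2: 11011 XOR 11101 = 00110
  pos 4: 11000 XOR 11101 = 00101
  pos 6: 10100 XOR 11101 = 01001
  pos 7: 10010 XOR 11101 = 01111
Remainder (last 4 bits) = 1111. This is the CRC / FCS.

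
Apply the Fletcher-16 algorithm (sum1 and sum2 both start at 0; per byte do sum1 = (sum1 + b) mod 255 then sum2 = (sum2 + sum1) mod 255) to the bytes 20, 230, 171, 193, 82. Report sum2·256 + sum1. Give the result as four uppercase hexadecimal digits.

D8BA

Running sums (mod 255):
  after byte 0 (20): sum1=20, sum2=20
  after byte 1 (230): sum1=250, sum2=15
  after byte 2 (171): sum1=166, sum2=181
  after byte 3 (193): sum1=104, sum2=30
  after byte 4 (82): sum1=186, sum2=216
Checksum = sum2·256 + sum1 = 216·256 + 186 = 55482 = 0xD8BA.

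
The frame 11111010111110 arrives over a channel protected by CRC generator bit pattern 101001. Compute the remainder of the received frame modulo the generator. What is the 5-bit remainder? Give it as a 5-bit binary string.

Modulo-2 division of 11111010111110 by 101001:
  pos 0: 111110 XOR 101001 = 010111
  pos 1: 101111 XOR 101001 = 000110
  pos 4: 110011 XOR 101001 = 011010
  pos 5: 110101 XOR 101001 = 011100
  pos 6: 111001 XOR 101001 = 010000
  pos 7: 100001 XOR 101001 = 001000
Remainder = 10000 (nonzero — an error is detected).

10000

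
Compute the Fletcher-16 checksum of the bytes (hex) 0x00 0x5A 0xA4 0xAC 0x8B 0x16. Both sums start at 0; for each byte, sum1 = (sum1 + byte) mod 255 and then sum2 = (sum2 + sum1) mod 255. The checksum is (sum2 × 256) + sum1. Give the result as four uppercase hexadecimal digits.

894D

Running sums (mod 255):
  after byte 0 (0x00): sum1=0, sum2=0
  after byte 1 (0x5A): sum1=90, sum2=90
  after byte 2 (0xA4): sum1=254, sum2=89
  after byte 3 (0xAC): sum1=171, sum2=5
  after byte 4 (0x8B): sum1=55, sum2=60
  after byte 5 (0x16): sum1=77, sum2=137
Checksum = sum2·256 + sum1 = 137·256 + 77 = 35149 = 0x894D.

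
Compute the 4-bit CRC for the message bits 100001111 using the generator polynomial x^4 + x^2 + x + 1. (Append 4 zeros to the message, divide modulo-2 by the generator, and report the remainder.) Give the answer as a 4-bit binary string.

Append 4 zeros: 1000011110000. Divide by 10111 (XOR where the leading bit is 1):
  pos 0: 10000 XOR 10111 = 00111
  pos 2: 11111 XOR 10111 = 01000
  pos 3: 10001 XOR 10111 = 00110
  pos 5: 11010 XOR 10111 = 01101
  pos 6: 11010 XOR 10111 = 01101
  pos 7: 11010 XOR 10111 = 01101
  pos 8: 11010 XOR 10111 = 01101
Remainder (last 4 bits) = 1101. This is the CRC / FCS.

1101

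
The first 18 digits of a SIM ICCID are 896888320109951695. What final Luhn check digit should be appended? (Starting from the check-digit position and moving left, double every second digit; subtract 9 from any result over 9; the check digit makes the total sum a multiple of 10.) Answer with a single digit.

3

Partial digits right→left: 5 9 6 1 5 9 9 0 1 0 2 3 8 8 8 6 9 8
Double every second digit counting from the check-digit position (so the 1st, 3rd, 5th, ... of the partial from the right).
  doubled (with −9 where >9): 1 3 1 9 2 4 7 7 9 → sum 43
  kept as-is: 9 1 9 0 0 3 8 6 8 → sum 44
Total = 43 + 44 = 87.
Check digit = (10 − (87 mod 10)) mod 10 = 3.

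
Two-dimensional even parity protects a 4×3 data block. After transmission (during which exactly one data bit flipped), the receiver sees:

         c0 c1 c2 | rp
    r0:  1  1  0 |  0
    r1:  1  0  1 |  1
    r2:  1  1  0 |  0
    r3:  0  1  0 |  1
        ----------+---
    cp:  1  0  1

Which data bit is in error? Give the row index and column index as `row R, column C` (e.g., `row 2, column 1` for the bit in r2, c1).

row 1, column 1

Recompute each row's even parity and compare to rp:
  r0: data parity 0, sent rp 0 → ok
  r1: data parity 0, sent rp 1 → mismatch
  r2: data parity 0, sent rp 0 → ok
  r3: data parity 1, sent rp 1 → ok
Recompute each column's even parity and compare to cp:
  c0: data parity 1, sent cp 1 → ok
  c1: data parity 1, sent cp 0 → mismatch
  c2: data parity 1, sent cp 1 → ok
Exactly one row (r1) and one column (c1) fail → the flipped bit is at their intersection.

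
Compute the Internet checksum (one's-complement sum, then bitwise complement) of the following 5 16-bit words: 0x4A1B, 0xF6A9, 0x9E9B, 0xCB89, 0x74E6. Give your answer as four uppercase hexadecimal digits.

One's-complement addition (fold any carry out of bit 15 back into bit 0):
  0x4A1B + 0xF6A9 = 0x140C4 → wrap carry → 0x40C5
  0x40C5 + 0x9E9B = 0x0DF60
  0xDF60 + 0xCB89 = 0x1AAE9 → wrap carry → 0xAAEA
  0xAAEA + 0x74E6 = 0x11FD0 → wrap carry → 0x1FD1
One's-complement sum = 0x1FD1.
Checksum = ~0x1FD1 & 0xFFFF = 0xE02E.

E02E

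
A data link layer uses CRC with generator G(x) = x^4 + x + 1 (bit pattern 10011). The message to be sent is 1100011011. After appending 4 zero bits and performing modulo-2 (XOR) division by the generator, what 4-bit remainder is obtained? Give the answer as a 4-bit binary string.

1001

Append 4 zeros: 11000110110000. Divide by 10011 (XOR where the leading bit is 1):
  pos 0: 11000 XOR 10011 = 01011
  pos 1: 10111 XOR 10011 = 00100
  pos 3: 10010 XOR 10011 = 00001
  pos 7: 11100 XOR 10011 = 01111
  pos 8: 11110 XOR 10011 = 01101
  pos 9: 11010 XOR 10011 = 01001
Remainder (last 4 bits) = 1001. This is the CRC / FCS.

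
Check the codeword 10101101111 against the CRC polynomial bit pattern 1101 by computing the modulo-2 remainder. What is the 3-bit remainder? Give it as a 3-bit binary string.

Modulo-2 division of 10101101111 by 1101:
  pos 0: 1010 XOR 1101 = 0111
  pos 1: 1111 XOR 1101 = 0010
  pos 3: 1010 XOR 1101 = 0111
  pos 4: 1111 XOR 1101 = 0010
  pos 6: 1011 XOR 1101 = 0110
  pos 7: 1101 XOR 1101 = 0000
Remainder = 000 (zero — the frame passes the CRC check).

000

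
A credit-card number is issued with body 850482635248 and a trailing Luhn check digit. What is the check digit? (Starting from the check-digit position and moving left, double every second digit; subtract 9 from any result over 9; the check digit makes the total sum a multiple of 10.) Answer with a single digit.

9

Partial digits right→left: 8 4 2 5 3 6 2 8 4 0 5 8
Double every second digit counting from the check-digit position (so the 1st, 3rd, 5th, ... of the partial from the right).
  doubled (with −9 where >9): 7 4 6 4 8 1 → sum 30
  kept as-is: 4 5 6 8 0 8 → sum 31
Total = 30 + 31 = 61.
Check digit = (10 − (61 mod 10)) mod 10 = 9.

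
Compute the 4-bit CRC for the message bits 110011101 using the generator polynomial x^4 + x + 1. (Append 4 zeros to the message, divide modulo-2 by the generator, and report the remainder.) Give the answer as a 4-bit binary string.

Append 4 zeros: 1100111010000. Divide by 10011 (XOR where the leading bit is 1):
  pos 0: 11001 XOR 10011 = 01010
  pos 1: 10101 XOR 10011 = 00110
  pos 3: 11010 XOR 10011 = 01001
  pos 4: 10011 XOR 10011 = 00000
Remainder (last 4 bits) = 0000. This is the CRC / FCS.

0000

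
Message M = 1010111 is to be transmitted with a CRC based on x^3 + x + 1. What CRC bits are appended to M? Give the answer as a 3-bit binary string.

111

Append 3 zeros: 1010111000. Divide by 1011 (XOR where the leading bit is 1):
  pos 0: 1010 XOR 1011 = 0001
  pos 3: 1111 XOR 1011 = 0100
  pos 4: 1000 XOR 1011 = 0011
  pos 6: 1100 XOR 1011 = 0111
Remainder (last 3 bits) = 111. This is the CRC / FCS.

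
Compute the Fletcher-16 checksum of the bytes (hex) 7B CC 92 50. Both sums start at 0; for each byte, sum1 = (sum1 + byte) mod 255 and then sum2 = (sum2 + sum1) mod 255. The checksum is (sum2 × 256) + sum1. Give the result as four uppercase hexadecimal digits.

Running sums (mod 255):
  after byte 0 (7B): sum1=123, sum2=123
  after byte 1 (CC): sum1=72, sum2=195
  after byte 2 (92): sum1=218, sum2=158
  after byte 3 (50): sum1=43, sum2=201
Checksum = sum2·256 + sum1 = 201·256 + 43 = 51499 = 0xC92B.

C92B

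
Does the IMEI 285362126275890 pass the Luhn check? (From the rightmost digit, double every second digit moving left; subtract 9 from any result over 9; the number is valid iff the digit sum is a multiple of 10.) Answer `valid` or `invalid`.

From the right, keep odd positions and double even positions (subtract 9 from any doubled value over 9):
  doubled (positions 2,4,...): 9 1 4 4 4 6 7 → sum 35
  kept (positions 1,3,...): 0 8 7 6 1 6 5 2 → sum 35
Total = 70.
70 mod 10 = 0, so the number is valid.

valid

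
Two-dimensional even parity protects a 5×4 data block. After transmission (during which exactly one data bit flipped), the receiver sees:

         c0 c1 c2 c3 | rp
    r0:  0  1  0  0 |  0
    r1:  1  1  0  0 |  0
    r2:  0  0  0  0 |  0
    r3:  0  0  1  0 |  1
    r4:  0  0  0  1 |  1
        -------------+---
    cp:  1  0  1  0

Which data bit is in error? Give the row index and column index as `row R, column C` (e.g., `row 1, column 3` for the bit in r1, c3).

Recompute each row's even parity and compare to rp:
  r0: data parity 1, sent rp 0 → mismatch
  r1: data parity 0, sent rp 0 → ok
  r2: data parity 0, sent rp 0 → ok
  r3: data parity 1, sent rp 1 → ok
  r4: data parity 1, sent rp 1 → ok
Recompute each column's even parity and compare to cp:
  c0: data parity 1, sent cp 1 → ok
  c1: data parity 0, sent cp 0 → ok
  c2: data parity 1, sent cp 1 → ok
  c3: data parity 1, sent cp 0 → mismatch
Exactly one row (r0) and one column (c3) fail → the flipped bit is at their intersection.

row 0, column 3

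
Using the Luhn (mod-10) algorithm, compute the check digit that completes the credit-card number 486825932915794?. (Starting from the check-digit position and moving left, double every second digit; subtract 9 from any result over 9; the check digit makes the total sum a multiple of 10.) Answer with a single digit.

0

Partial digits right→left: 4 9 7 5 1 9 2 3 9 5 2 8 6 8 4
Double every second digit counting from the check-digit position (so the 1st, 3rd, 5th, ... of the partial from the right).
  doubled (with −9 where >9): 8 5 2 4 9 4 3 8 → sum 43
  kept as-is: 9 5 9 3 5 8 8 → sum 47
Total = 43 + 47 = 90.
Check digit = (10 − (90 mod 10)) mod 10 = 0.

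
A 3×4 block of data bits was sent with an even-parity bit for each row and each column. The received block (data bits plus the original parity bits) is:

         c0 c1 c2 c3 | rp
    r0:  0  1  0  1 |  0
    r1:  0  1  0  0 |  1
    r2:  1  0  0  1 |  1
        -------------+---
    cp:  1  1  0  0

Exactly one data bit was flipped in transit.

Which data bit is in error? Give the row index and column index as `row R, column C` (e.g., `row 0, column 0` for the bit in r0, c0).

Recompute each row's even parity and compare to rp:
  r0: data parity 0, sent rp 0 → ok
  r1: data parity 1, sent rp 1 → ok
  r2: data parity 0, sent rp 1 → mismatch
Recompute each column's even parity and compare to cp:
  c0: data parity 1, sent cp 1 → ok
  c1: data parity 0, sent cp 1 → mismatch
  c2: data parity 0, sent cp 0 → ok
  c3: data parity 0, sent cp 0 → ok
Exactly one row (r2) and one column (c1) fail → the flipped bit is at their intersection.

row 2, column 1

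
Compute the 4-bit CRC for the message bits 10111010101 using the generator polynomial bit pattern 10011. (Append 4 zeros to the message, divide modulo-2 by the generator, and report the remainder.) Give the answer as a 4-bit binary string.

Append 4 zeros: 101110101010000. Divide by 10011 (XOR where the leading bit is 1):
  pos 0: 10111 XOR 10011 = 00100
  pos 2: 10001 XOR 10011 = 00010
  pos 5: 10010 XOR 10011 = 00001
  pos 9: 11000 XOR 10011 = 01011
  pos 10: 10110 XOR 10011 = 00101
Remainder (last 4 bits) = 0101. This is the CRC / FCS.

0101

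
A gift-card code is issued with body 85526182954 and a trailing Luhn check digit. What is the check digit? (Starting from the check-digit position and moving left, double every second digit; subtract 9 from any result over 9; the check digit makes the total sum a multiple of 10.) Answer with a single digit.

Partial digits right→left: 4 5 9 2 8 1 6 2 5 5 8
Double every second digit counting from the check-digit position (so the 1st, 3rd, 5th, ... of the partial from the right).
  doubled (with −9 where >9): 8 9 7 3 1 7 → sum 35
  kept as-is: 5 2 1 2 5 → sum 15
Total = 35 + 15 = 50.
Check digit = (10 − (50 mod 10)) mod 10 = 0.

0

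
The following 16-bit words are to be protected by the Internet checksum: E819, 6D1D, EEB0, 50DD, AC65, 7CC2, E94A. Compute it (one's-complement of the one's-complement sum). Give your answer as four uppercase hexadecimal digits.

58C7

One's-complement addition (fold any carry out of bit 15 back into bit 0):
  0xE819 + 0x6D1D = 0x15536 → wrap carry → 0x5537
  0x5537 + 0xEEB0 = 0x143E7 → wrap carry → 0x43E8
  0x43E8 + 0x50DD = 0x094C5
  0x94C5 + 0xAC65 = 0x1412A → wrap carry → 0x412B
  0x412B + 0x7CC2 = 0x0BDED
  0xBDED + 0xE94A = 0x1A737 → wrap carry → 0xA738
One's-complement sum = 0xA738.
Checksum = ~0xA738 & 0xFFFF = 0x58C7.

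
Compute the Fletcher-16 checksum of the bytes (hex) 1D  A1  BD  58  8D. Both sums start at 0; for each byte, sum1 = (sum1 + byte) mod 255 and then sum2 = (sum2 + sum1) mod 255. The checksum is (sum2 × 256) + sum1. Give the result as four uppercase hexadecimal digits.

8F62

Running sums (mod 255):
  after byte 0 (1D): sum1=29, sum2=29
  after byte 1 (A1): sum1=190, sum2=219
  after byte 2 (BD): sum1=124, sum2=88
  after byte 3 (58): sum1=212, sum2=45
  after byte 4 (8D): sum1=98, sum2=143
Checksum = sum2·256 + sum1 = 143·256 + 98 = 36706 = 0x8F62.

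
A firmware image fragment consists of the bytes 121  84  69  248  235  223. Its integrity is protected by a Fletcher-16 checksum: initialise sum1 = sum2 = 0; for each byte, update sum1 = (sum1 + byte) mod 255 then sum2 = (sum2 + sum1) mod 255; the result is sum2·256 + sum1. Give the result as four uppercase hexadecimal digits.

Running sums (mod 255):
  after byte 0 (121): sum1=121, sum2=121
  after byte 1 (84): sum1=205, sum2=71
  after byte 2 (69): sum1=19, sum2=90
  after byte 3 (248): sum1=12, sum2=102
  after byte 4 (235): sum1=247, sum2=94
  after byte 5 (223): sum1=215, sum2=54
Checksum = sum2·256 + sum1 = 54·256 + 215 = 14039 = 0x36D7.

36D7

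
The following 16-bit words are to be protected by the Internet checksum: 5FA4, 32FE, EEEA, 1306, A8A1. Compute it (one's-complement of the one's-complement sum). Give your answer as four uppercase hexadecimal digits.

One's-complement addition (fold any carry out of bit 15 back into bit 0):
  0x5FA4 + 0x32FE = 0x092A2
  0x92A2 + 0xEEEA = 0x1818C → wrap carry → 0x818D
  0x818D + 0x1306 = 0x09493
  0x9493 + 0xA8A1 = 0x13D34 → wrap carry → 0x3D35
One's-complement sum = 0x3D35.
Checksum = ~0x3D35 & 0xFFFF = 0xC2CA.

C2CA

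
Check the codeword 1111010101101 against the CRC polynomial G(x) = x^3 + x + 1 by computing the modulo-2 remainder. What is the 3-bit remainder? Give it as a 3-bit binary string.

Modulo-2 division of 1111010101101 by 1011:
  pos 0: 1111 XOR 1011 = 0100
  pos 1: 1000 XOR 1011 = 0011
  pos 3: 1110 XOR 1011 = 0101
  pos 4: 1011 XOR 1011 = 0000
  pos 9: 1101 XOR 1011 = 0110
Remainder = 110 (nonzero — an error is detected).

110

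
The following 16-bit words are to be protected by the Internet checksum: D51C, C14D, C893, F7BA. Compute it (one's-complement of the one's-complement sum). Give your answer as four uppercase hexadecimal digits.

One's-complement addition (fold any carry out of bit 15 back into bit 0):
  0xD51C + 0xC14D = 0x19669 → wrap carry → 0x966A
  0x966A + 0xC893 = 0x15EFD → wrap carry → 0x5EFE
  0x5EFE + 0xF7BA = 0x156B8 → wrap carry → 0x56B9
One's-complement sum = 0x56B9.
Checksum = ~0x56B9 & 0xFFFF = 0xA946.

A946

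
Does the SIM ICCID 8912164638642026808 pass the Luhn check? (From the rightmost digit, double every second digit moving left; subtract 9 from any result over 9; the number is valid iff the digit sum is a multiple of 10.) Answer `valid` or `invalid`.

From the right, keep odd positions and double even positions (subtract 9 from any doubled value over 9):
  doubled (positions 2,4,...): 0 3 0 8 7 3 3 4 9 → sum 37
  kept (positions 1,3,...): 8 8 2 2 6 3 4 1 1 8 → sum 43
Total = 80.
80 mod 10 = 0, so the number is valid.

valid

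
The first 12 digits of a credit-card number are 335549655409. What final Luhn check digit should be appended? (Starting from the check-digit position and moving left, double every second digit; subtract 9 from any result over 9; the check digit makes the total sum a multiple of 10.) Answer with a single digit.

3

Partial digits right→left: 9 0 4 5 5 6 9 4 5 5 3 3
Double every second digit counting from the check-digit position (so the 1st, 3rd, 5th, ... of the partial from the right).
  doubled (with −9 where >9): 9 8 1 9 1 6 → sum 34
  kept as-is: 0 5 6 4 5 3 → sum 23
Total = 34 + 23 = 57.
Check digit = (10 − (57 mod 10)) mod 10 = 3.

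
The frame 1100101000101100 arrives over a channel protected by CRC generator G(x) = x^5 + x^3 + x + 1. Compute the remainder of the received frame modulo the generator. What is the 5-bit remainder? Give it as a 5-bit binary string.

00010

Modulo-2 division of 1100101000101100 by 101011:
  pos 0: 110010 XOR 101011 = 011001
  pos 1: 110011 XOR 101011 = 011000
  pos 2: 110000 XOR 101011 = 011011
  pos 3: 110110 XOR 101011 = 011101
  pos 4: 111010 XOR 101011 = 010001
  pos 5: 100011 XOR 101011 = 001000
  pos 7: 100001 XOR 101011 = 001010
  pos 9: 101010 XOR 101011 = 000001
Remainder = 00010 (nonzero — an error is detected).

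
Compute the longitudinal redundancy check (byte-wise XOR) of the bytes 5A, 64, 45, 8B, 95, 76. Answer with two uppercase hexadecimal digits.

13

XOR the bytes together:
  start with 0x5A
  0x5A ⊕ 0x64 = 0x3E
  0x3E ⊕ 0x45 = 0x7B
  0x7B ⊕ 0x8B = 0xF0
  0xF0 ⊕ 0x95 = 0x65
  0x65 ⊕ 0x76 = 0x13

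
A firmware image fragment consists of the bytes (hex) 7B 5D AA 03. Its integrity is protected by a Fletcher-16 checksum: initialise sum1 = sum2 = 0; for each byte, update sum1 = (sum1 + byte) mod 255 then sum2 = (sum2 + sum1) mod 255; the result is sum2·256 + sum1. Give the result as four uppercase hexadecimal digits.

5E86

Running sums (mod 255):
  after byte 0 (7B): sum1=123, sum2=123
  after byte 1 (5D): sum1=216, sum2=84
  after byte 2 (AA): sum1=131, sum2=215
  after byte 3 (03): sum1=134, sum2=94
Checksum = sum2·256 + sum1 = 94·256 + 134 = 24198 = 0x5E86.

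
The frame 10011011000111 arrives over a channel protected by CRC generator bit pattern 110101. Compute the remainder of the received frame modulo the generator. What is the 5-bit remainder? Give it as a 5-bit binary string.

Modulo-2 division of 10011011000111 by 110101:
  pos 0: 100110 XOR 110101 = 010011
  pos 1: 100111 XOR 110101 = 010010
  pos 2: 100101 XOR 110101 = 010000
  pos 3: 100000 XOR 110101 = 010101
  pos 4: 101010 XOR 110101 = 011111
  pos 5: 111110 XOR 110101 = 001011
  pos 7: 101111 XOR 110101 = 011010
  pos 8: 110101 XOR 110101 = 000000
Remainder = 00000 (zero — the frame passes the CRC check).

00000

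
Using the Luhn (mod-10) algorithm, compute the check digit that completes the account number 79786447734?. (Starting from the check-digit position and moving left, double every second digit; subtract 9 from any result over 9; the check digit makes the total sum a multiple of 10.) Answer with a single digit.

Partial digits right→left: 4 3 7 7 4 4 6 8 7 9 7
Double every second digit counting from the check-digit position (so the 1st, 3rd, 5th, ... of the partial from the right).
  doubled (with −9 where >9): 8 5 8 3 5 5 → sum 34
  kept as-is: 3 7 4 8 9 → sum 31
Total = 34 + 31 = 65.
Check digit = (10 − (65 mod 10)) mod 10 = 5.

5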